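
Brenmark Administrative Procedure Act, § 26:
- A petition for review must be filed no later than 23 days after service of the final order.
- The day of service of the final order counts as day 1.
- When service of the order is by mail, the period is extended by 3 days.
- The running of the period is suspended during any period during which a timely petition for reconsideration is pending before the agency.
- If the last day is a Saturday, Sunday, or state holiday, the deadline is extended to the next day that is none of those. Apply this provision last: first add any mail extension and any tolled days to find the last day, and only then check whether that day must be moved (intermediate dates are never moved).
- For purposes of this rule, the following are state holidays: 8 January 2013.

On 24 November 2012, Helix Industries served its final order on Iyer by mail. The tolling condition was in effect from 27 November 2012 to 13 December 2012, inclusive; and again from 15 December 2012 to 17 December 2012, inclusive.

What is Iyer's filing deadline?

Counting 24 November 2012 as day 1, day 23 is December 16, 2012.
Service was by mail, adding 3 days: December 16, 2012 + 3 days = December 19, 2012.
From November 27, 2012 through December 13, 2012 inclusive is 17 days; tolling adds 17 days: December 19, 2012 + 17 days = January 5, 2013.
From December 15, 2012 through December 17, 2012 inclusive is 3 days; tolling adds 3 days: January 5, 2013 + 3 days = January 8, 2013.
January 8, 2013 is a listed holiday. The next qualifying day is January 9, 2013.

January 9, 2013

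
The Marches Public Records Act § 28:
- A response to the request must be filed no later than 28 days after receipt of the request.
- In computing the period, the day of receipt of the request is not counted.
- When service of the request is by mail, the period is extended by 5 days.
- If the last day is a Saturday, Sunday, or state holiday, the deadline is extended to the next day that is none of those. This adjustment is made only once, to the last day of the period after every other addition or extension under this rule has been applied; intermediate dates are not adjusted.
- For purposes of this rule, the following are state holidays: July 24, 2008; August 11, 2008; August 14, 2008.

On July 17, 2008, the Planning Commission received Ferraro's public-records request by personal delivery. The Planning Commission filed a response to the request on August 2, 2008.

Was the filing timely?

28 days after July 17, 2008 is August 14, 2008.
Service was not by mail, so no mail extension applies.
August 14, 2008 is a listed holiday. The next qualifying day is August 15, 2008.
The deadline is August 15, 2008; the filing on August 2, 2008 is on or before that date.

Yes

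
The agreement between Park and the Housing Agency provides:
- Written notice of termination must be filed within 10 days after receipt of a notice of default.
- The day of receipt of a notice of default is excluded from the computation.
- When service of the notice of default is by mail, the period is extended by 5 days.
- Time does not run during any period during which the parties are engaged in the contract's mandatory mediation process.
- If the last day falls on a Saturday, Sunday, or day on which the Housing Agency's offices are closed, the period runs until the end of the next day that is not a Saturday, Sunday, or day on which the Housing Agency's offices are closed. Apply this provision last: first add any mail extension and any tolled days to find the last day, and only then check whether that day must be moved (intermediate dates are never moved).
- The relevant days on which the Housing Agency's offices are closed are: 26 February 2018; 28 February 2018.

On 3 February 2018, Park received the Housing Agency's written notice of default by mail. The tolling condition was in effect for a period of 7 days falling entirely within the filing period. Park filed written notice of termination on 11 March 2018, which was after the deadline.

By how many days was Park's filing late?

12 days

10 days after 3 February 2018 is February 13, 2018.
Service was by mail, adding 5 days: February 13, 2018 + 5 days = February 18, 2018.
Tolling adds 7 days: February 18, 2018 + 7 days = February 25, 2018.
February 25, 2018 is Sunday; February 26, 2018 is a listed holiday. The next qualifying day is February 27, 2018.
The deadline is February 27, 2018; from February 27, 2018 to March 11, 2018 is 12 days.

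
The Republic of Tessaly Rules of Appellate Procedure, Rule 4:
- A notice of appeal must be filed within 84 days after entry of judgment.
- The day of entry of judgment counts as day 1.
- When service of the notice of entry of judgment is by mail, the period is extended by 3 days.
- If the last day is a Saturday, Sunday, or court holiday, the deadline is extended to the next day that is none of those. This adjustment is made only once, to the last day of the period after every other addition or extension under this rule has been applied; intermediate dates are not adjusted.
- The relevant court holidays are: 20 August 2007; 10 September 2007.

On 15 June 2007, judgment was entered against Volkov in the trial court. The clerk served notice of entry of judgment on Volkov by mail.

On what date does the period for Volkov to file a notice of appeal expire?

Counting 15 June 2007 as day 1, day 84 is September 6, 2007.
Service was by mail, adding 3 days: September 6, 2007 + 3 days = September 9, 2007.
September 9, 2007 is Sunday; September 10, 2007 is a listed holiday. The next qualifying day is September 11, 2007.

September 11, 2007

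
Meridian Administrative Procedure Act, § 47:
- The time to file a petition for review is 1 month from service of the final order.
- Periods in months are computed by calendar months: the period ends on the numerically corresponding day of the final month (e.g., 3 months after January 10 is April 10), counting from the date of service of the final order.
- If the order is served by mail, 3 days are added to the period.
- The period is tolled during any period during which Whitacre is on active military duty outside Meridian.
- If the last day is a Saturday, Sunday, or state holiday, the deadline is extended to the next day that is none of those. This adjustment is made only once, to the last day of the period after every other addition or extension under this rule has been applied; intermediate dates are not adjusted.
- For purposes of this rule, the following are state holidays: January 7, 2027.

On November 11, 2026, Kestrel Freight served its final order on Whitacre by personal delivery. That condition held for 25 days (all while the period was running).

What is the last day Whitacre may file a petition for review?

January 5, 2027

1 month after November 11, 2026 is December 11, 2026.
Service was not by mail, so no mail extension applies.
Tolling adds 25 days: December 11, 2026 + 25 days = January 5, 2027.
January 5, 2027 is a Tuesday and not a state holiday, so no extension applies.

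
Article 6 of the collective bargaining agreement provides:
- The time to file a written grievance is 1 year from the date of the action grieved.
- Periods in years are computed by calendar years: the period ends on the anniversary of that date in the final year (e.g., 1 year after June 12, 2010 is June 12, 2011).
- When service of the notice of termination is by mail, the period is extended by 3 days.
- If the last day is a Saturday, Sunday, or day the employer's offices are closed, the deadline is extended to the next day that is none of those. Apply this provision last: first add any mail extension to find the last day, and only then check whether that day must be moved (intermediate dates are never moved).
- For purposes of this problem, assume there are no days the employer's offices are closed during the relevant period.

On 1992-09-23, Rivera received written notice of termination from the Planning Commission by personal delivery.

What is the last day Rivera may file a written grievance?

1 year after 1992-09-23 is September 23, 1993.
Service was not by mail, so no mail extension applies.
September 23, 1993 is a Thursday and not a day the employer's offices are closed, so no extension applies.

September 23, 1993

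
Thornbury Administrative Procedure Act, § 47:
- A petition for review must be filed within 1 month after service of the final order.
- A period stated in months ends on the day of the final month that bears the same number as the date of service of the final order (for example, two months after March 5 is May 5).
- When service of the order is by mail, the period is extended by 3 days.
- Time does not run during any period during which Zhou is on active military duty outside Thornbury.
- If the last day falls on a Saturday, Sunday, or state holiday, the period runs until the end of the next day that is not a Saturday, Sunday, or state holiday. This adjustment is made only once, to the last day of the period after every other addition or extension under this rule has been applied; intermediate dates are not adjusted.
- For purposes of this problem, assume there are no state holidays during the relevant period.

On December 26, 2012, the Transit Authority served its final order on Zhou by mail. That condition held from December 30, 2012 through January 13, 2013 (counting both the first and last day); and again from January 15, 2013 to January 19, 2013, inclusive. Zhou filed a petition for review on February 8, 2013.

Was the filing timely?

Yes

1 month after December 26, 2012 is January 26, 2013.
Service was by mail, adding 3 days: January 26, 2013 + 3 days = January 29, 2013.
From December 30, 2012 through January 13, 2013 inclusive is 15 days; tolling adds 15 days: January 29, 2013 + 15 days = February 13, 2013.
From January 15, 2013 through January 19, 2013 inclusive is 5 days; tolling adds 5 days: February 13, 2013 + 5 days = February 18, 2013.
February 18, 2013 is a Monday and not a state holiday, so no extension applies.
The deadline is February 18, 2013; the filing on February 8, 2013 is on or before that date.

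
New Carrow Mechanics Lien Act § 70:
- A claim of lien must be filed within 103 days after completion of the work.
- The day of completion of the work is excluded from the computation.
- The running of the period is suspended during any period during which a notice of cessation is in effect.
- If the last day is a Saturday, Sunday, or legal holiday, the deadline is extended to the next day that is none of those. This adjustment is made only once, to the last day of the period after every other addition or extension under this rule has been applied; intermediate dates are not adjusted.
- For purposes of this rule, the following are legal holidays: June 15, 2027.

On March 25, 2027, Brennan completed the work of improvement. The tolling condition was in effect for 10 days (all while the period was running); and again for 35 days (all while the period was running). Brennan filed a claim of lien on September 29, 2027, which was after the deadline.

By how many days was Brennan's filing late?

40 days

103 days after March 25, 2027 is July 6, 2027.
Tolling adds 10 days: July 6, 2027 + 10 days = July 16, 2027.
Tolling adds 35 days: July 16, 2027 + 35 days = August 20, 2027.
August 20, 2027 is a Friday and not a legal holiday, so no extension applies.
The deadline is August 20, 2027; from August 20, 2027 to September 29, 2027 is 40 days.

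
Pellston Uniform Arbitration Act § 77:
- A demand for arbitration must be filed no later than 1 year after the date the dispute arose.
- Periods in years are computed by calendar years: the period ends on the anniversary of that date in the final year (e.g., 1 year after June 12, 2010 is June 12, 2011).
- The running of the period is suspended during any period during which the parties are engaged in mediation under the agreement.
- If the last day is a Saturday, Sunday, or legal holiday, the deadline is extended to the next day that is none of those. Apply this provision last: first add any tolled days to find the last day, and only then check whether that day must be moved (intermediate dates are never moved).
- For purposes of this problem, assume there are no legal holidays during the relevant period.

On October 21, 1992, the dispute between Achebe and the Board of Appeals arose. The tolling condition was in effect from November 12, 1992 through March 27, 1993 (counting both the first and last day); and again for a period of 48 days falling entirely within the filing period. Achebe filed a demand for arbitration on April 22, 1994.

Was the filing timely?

Yes

1 year after October 21, 1992 is October 21, 1993.
From November 12, 1992 through March 27, 1993 inclusive is 136 days; tolling adds 136 days: October 21, 1993 + 136 days = March 6, 1994.
Tolling adds 48 days: March 6, 1994 + 48 days = April 23, 1994.
April 23, 1994 is Saturday; April 24, 1994 is Sunday. The next qualifying day is April 25, 1994.
The deadline is April 25, 1994; the filing on April 22, 1994 is on or before that date.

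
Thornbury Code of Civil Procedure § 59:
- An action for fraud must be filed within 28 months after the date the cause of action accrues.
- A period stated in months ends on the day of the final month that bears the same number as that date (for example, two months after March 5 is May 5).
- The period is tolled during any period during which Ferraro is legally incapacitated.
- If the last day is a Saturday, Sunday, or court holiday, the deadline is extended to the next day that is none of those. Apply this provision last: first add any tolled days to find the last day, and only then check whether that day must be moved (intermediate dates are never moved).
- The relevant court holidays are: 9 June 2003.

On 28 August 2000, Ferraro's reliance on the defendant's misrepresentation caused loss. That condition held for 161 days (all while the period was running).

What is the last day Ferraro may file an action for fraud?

28 months after 28 August 2000 is December 28, 2002.
Tolling adds 161 days: December 28, 2002 + 161 days = June 7, 2003.
June 7, 2003 is Saturday; June 8, 2003 is Sunday; June 9, 2003 is a listed holiday. The next qualifying day is June 10, 2003.

June 10, 2003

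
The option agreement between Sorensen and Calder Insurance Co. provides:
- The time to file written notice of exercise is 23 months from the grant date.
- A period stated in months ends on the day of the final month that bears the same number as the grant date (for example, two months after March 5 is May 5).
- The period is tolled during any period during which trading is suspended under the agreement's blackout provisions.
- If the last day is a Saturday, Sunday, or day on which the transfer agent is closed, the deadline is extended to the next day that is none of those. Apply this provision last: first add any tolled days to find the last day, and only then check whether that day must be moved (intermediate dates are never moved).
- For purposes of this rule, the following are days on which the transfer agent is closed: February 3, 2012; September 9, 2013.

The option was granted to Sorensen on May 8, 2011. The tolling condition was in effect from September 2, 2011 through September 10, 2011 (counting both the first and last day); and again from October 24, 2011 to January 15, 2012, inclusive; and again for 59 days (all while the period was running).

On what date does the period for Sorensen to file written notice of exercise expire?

September 10, 2013

23 months after May 8, 2011 is April 8, 2013.
From September 2, 2011 through September 10, 2011 inclusive is 9 days; tolling adds 9 days: April 8, 2013 + 9 days = April 17, 2013.
From October 24, 2011 through January 15, 2012 inclusive is 84 days; tolling adds 84 days: April 17, 2013 + 84 days = July 10, 2013.
Tolling adds 59 days: July 10, 2013 + 59 days = September 7, 2013.
September 7, 2013 is Saturday; September 8, 2013 is Sunday; September 9, 2013 is a listed holiday. The next qualifying day is September 10, 2013.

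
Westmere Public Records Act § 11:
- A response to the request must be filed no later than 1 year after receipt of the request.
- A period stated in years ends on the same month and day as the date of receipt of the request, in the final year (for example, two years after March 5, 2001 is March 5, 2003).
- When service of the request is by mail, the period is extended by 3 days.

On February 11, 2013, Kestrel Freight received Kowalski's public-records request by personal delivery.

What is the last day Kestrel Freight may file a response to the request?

February 11, 2014

1 year after February 11, 2013 is February 11, 2014.
Service was not by mail, so no mail extension applies.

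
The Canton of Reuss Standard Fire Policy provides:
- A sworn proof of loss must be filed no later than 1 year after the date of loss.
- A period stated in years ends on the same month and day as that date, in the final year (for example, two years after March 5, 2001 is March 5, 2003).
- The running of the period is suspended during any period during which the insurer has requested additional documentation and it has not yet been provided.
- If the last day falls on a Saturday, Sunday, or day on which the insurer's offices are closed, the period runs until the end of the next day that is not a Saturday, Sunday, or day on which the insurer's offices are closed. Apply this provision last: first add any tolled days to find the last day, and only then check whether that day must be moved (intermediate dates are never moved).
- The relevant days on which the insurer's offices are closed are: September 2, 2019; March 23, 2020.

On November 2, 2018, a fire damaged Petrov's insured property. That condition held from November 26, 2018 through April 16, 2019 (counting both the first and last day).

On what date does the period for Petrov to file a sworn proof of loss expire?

1 year after November 2, 2018 is November 2, 2019.
From November 26, 2018 through April 16, 2019 inclusive is 142 days; tolling adds 142 days: November 2, 2019 + 142 days = March 23, 2020.
March 23, 2020 is a listed holiday. The next qualifying day is March 24, 2020.

March 24, 2020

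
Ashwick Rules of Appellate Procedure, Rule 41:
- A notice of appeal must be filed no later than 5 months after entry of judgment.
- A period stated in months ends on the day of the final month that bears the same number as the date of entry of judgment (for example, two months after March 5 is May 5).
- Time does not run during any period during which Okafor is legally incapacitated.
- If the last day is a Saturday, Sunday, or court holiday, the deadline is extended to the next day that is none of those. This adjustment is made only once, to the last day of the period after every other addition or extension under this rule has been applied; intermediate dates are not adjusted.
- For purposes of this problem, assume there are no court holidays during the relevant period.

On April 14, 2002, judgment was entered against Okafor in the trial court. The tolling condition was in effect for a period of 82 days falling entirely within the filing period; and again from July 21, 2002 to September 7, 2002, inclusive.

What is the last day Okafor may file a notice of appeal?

January 23, 2003

5 months after April 14, 2002 is September 14, 2002.
Tolling adds 82 days: September 14, 2002 + 82 days = December 5, 2002.
From July 21, 2002 through September 7, 2002 inclusive is 49 days; tolling adds 49 days: December 5, 2002 + 49 days = January 23, 2003.
January 23, 2003 is a Thursday and not a court holiday, so no extension applies.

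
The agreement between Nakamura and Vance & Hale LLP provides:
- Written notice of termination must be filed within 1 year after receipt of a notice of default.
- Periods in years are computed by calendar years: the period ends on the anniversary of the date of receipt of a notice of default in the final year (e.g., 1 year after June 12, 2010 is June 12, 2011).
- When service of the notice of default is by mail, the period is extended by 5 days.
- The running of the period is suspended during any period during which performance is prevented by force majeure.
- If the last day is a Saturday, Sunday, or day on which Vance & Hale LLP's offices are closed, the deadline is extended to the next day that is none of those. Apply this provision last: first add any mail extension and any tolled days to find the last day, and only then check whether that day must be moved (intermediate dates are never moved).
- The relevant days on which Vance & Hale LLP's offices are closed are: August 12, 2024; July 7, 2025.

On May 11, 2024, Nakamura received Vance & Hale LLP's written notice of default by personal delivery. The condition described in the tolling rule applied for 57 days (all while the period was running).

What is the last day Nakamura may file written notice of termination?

1 year after May 11, 2024 is May 11, 2025.
Service was not by mail, so no mail extension applies.
Tolling adds 57 days: May 11, 2025 + 57 days = July 7, 2025.
July 7, 2025 is a listed holiday. The next qualifying day is July 8, 2025.

July 8, 2025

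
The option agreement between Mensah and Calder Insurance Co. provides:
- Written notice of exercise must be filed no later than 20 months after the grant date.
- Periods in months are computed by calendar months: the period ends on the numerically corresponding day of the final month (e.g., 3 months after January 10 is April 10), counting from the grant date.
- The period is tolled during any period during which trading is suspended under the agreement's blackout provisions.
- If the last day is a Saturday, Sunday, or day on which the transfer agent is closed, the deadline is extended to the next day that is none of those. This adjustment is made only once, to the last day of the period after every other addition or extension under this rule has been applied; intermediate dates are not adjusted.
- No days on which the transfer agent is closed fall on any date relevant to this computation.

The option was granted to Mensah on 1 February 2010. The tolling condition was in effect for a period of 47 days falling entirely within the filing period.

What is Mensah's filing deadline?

November 17, 2011

20 months after 1 February 2010 is October 1, 2011.
Tolling adds 47 days: October 1, 2011 + 47 days = November 17, 2011.
November 17, 2011 is a Thursday and not a day on which the transfer agent is closed, so no extension applies.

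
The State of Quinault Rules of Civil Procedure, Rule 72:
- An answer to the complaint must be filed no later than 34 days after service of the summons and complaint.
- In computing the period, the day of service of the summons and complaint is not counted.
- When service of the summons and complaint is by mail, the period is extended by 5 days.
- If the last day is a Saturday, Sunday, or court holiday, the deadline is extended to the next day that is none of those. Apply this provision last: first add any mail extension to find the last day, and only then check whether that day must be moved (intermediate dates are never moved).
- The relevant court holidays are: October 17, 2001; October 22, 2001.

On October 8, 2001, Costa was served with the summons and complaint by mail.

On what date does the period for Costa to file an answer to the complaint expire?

34 days after October 8, 2001 is November 11, 2001.
Service was by mail, adding 5 days: November 11, 2001 + 5 days = November 16, 2001.
November 16, 2001 is a Friday and not a court holiday, so no extension applies.

November 16, 2001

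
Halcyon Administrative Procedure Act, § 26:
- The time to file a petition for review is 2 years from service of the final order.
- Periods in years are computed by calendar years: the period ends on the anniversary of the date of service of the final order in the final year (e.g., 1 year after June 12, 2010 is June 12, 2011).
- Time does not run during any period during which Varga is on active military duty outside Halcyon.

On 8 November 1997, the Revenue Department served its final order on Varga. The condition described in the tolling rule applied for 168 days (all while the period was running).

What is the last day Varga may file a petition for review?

2 years after 8 November 1997 is November 8, 1999.
Tolling adds 168 days: November 8, 1999 + 168 days = April 24, 2000.

April 24, 2000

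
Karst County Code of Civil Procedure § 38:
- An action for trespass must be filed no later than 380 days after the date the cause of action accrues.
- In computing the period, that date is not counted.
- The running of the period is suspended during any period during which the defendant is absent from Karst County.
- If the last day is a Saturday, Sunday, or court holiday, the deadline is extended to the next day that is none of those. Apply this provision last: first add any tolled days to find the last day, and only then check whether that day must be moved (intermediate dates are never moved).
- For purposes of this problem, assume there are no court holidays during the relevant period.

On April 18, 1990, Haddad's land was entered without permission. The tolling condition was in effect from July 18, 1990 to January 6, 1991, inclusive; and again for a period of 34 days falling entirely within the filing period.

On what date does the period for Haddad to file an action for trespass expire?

November 26, 1991

380 days after April 18, 1990 is May 3, 1991.
From July 18, 1990 through January 6, 1991 inclusive is 173 days; tolling adds 173 days: May 3, 1991 + 173 days = October 23, 1991.
Tolling adds 34 days: October 23, 1991 + 34 days = November 26, 1991.
November 26, 1991 is a Tuesday and not a court holiday, so no extension applies.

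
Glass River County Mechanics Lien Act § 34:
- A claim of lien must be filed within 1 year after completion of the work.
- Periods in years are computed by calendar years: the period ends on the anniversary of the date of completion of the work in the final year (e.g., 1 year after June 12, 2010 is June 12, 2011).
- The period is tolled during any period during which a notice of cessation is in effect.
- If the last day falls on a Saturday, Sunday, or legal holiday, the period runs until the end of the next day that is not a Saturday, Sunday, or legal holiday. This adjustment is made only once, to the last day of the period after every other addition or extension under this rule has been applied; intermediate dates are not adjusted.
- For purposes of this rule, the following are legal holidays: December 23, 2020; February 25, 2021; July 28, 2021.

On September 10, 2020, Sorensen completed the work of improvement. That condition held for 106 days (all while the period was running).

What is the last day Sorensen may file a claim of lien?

1 year after September 10, 2020 is September 10, 2021.
Tolling adds 106 days: September 10, 2021 + 106 days = December 25, 2021.
December 25, 2021 is Saturday; December 26, 2021 is Sunday. The next qualifying day is December 27, 2021.

December 27, 2021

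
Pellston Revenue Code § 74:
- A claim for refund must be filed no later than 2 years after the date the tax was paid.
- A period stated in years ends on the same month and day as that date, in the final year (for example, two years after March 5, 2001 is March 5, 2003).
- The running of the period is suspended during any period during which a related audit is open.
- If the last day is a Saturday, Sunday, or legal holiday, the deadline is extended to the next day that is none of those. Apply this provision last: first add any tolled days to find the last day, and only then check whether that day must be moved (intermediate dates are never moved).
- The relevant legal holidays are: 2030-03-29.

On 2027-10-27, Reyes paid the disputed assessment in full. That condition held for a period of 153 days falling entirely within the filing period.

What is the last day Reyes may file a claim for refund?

April 1, 2030

2 years after 2027-10-27 is October 27, 2029.
Tolling adds 153 days: October 27, 2029 + 153 days = March 29, 2030.
March 29, 2030 is a listed holiday; March 30, 2030 is Saturday; March 31, 2030 is Sunday. The next qualifying day is April 1, 2030.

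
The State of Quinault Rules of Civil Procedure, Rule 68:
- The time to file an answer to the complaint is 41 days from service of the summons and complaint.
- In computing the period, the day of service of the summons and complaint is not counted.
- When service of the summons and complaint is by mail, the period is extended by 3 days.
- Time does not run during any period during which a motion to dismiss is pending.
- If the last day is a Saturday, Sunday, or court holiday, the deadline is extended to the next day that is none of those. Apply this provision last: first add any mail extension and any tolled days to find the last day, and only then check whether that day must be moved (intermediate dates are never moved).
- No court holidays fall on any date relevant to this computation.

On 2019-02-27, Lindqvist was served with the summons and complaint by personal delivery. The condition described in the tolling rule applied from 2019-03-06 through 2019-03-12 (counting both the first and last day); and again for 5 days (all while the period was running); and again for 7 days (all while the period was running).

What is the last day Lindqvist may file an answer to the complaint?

April 29, 2019

41 days after 2019-02-27 is April 9, 2019.
Service was not by mail, so no mail extension applies.
From March 6, 2019 through March 12, 2019 inclusive is 7 days; tolling adds 7 days: April 9, 2019 + 7 days = April 16, 2019.
Tolling adds 5 days: April 16, 2019 + 5 days = April 21, 2019.
Tolling adds 7 days: April 21, 2019 + 7 days = April 28, 2019.
April 28, 2019 is Sunday. The next qualifying day is April 29, 2019.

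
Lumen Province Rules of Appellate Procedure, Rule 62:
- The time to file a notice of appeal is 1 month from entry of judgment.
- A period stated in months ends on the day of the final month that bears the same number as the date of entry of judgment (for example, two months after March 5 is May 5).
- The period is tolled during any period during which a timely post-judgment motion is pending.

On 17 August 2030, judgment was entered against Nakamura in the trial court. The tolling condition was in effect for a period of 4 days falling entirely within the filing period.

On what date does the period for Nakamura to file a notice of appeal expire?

September 21, 2030

1 month after 17 August 2030 is September 17, 2030.
Tolling adds 4 days: September 17, 2030 + 4 days = September 21, 2030.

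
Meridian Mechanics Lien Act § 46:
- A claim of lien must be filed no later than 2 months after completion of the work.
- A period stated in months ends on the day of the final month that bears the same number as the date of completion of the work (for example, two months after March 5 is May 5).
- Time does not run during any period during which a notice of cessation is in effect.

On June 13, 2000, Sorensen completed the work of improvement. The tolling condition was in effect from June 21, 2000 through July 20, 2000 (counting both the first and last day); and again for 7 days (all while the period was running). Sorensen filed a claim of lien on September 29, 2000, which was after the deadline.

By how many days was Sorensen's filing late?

10 days

2 months after June 13, 2000 is August 13, 2000.
From June 21, 2000 through July 20, 2000 inclusive is 30 days; tolling adds 30 days: August 13, 2000 + 30 days = September 12, 2000.
Tolling adds 7 days: September 12, 2000 + 7 days = September 19, 2000.
The deadline is September 19, 2000; from September 19, 2000 to September 29, 2000 is 10 days.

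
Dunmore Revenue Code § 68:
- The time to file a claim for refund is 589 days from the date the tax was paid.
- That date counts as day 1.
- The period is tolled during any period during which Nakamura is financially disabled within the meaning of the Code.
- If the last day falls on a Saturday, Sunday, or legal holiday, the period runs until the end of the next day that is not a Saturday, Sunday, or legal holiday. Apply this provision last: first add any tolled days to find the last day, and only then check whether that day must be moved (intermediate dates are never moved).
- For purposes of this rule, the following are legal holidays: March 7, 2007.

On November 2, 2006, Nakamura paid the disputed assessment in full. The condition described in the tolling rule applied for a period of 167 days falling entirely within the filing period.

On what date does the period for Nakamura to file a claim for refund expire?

Counting November 2, 2006 as day 1, day 589 is June 12, 2008.
Tolling adds 167 days: June 12, 2008 + 167 days = November 26, 2008.
November 26, 2008 is a Wednesday and not a legal holiday, so no extension applies.

November 26, 2008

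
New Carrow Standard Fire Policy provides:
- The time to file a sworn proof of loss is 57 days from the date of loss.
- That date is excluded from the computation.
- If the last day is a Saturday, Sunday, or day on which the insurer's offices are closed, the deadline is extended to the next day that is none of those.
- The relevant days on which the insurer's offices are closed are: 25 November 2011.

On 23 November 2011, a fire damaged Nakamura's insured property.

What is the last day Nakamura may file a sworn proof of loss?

January 19, 2012

57 days after 23 November 2011 is January 19, 2012.
January 19, 2012 is a Thursday and not a day on which the insurer's offices are closed, so no extension applies.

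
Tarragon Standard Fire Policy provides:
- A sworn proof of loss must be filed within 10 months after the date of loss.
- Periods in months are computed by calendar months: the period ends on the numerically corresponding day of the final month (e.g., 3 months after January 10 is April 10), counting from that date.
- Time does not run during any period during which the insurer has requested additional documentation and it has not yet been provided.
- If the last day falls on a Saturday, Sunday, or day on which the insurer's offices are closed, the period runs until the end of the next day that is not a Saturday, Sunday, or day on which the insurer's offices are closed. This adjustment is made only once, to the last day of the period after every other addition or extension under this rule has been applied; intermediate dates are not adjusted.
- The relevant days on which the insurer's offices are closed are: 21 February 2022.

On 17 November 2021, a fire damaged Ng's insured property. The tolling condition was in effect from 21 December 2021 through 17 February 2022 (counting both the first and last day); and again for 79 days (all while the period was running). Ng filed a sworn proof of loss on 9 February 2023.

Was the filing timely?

10 months after 17 November 2021 is September 17, 2022.
From December 21, 2021 through February 17, 2022 inclusive is 59 days; tolling adds 59 days: September 17, 2022 + 59 days = November 15, 2022.
Tolling adds 79 days: November 15, 2022 + 79 days = February 2, 2023.
February 2, 2023 is a Thursday and not a day on which the insurer's offices are closed, so no extension applies.
The deadline is February 2, 2023; the filing on February 9, 2023 is after that date.

No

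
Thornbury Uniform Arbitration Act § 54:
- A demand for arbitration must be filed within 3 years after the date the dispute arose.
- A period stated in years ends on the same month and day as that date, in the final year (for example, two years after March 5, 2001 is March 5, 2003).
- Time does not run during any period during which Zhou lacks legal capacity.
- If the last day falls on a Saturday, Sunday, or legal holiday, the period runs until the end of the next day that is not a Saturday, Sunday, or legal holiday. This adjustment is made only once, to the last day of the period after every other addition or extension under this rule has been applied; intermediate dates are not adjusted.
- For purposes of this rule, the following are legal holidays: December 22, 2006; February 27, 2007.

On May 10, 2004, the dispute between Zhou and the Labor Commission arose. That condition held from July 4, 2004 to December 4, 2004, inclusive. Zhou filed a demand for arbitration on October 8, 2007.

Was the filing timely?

Yes

3 years after May 10, 2004 is May 10, 2007.
From July 4, 2004 through December 4, 2004 inclusive is 154 days; tolling adds 154 days: May 10, 2007 + 154 days = October 11, 2007.
October 11, 2007 is a Thursday and not a legal holiday, so no extension applies.
The deadline is October 11, 2007; the filing on October 8, 2007 is on or before that date.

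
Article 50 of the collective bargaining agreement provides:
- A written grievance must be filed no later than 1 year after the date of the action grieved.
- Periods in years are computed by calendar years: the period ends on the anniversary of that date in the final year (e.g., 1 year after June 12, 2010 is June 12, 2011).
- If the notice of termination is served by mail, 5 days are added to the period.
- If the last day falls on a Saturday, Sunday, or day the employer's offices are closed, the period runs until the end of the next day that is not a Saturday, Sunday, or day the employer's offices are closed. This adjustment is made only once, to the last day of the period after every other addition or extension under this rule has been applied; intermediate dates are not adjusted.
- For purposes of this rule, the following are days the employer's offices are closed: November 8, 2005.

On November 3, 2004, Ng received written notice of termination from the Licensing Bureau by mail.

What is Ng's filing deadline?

November 9, 2005

1 year after November 3, 2004 is November 3, 2005.
Service was by mail, adding 5 days: November 3, 2005 + 5 days = November 8, 2005.
November 8, 2005 is a listed holiday. The next qualifying day is November 9, 2005.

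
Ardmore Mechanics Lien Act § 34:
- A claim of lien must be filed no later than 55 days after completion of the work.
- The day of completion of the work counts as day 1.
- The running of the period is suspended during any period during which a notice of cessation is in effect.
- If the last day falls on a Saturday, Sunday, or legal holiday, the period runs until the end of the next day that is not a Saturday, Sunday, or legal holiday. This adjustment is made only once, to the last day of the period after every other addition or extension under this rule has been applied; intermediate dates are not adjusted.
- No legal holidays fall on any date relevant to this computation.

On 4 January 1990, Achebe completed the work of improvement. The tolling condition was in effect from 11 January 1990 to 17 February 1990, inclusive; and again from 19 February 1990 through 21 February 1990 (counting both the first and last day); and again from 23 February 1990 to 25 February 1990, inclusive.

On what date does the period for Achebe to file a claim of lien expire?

April 12, 1990

Counting 4 January 1990 as day 1, day 55 is February 27, 1990.
From January 11, 1990 through February 17, 1990 inclusive is 38 days; tolling adds 38 days: February 27, 1990 + 38 days = April 6, 1990.
From February 19, 1990 through February 21, 1990 inclusive is 3 days; tolling adds 3 days: April 6, 1990 + 3 days = April 9, 1990.
From February 23, 1990 through February 25, 1990 inclusive is 3 days; tolling adds 3 days: April 9, 1990 + 3 days = April 12, 1990.
April 12, 1990 is a Thursday and not a legal holiday, so no extension applies.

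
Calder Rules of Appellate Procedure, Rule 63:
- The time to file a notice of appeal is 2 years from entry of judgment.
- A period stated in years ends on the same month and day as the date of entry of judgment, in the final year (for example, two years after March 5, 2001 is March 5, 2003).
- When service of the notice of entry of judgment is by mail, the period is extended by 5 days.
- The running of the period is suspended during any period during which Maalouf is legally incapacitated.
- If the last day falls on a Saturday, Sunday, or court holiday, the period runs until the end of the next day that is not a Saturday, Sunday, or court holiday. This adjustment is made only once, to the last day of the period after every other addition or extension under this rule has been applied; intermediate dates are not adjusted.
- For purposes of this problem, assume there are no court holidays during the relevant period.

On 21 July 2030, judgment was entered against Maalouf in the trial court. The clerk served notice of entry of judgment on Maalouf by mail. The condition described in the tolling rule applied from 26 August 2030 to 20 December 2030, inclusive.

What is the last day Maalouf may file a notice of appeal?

2 years after 21 July 2030 is July 21, 2032.
Service was by mail, adding 5 days: July 21, 2032 + 5 days = July 26, 2032.
From August 26, 2030 through December 20, 2030 inclusive is 117 days; tolling adds 117 days: July 26, 2032 + 117 days = November 20, 2032.
November 20, 2032 is Saturday; November 21, 2032 is Sunday. The next qualifying day is November 22, 2032.

November 22, 2032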